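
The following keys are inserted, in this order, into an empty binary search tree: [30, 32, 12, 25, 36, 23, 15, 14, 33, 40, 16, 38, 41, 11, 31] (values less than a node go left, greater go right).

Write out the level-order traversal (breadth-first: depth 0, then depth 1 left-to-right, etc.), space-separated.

Insert 30: tree is empty, so 30 becomes the root.
Insert 32: 32 > 30 → go right. Place as right child of 30.
Insert 12: 12 < 30 → go left. Place as left child of 30.
Insert 25: 25 < 30 → go left; 25 > 12 → go right. Place as right child of 12.
Insert 36: 36 > 30 → go right; 36 > 32 → go right. Place as right child of 32.
Insert 23: 23 < 30 → go left; 23 > 12 → go right; 23 < 25 → go left. Place as left child of 25.
Insert 15: 15 < 30 → go left; 15 > 12 → go right; 15 < 25 → go left; 15 < 23 → go left. Place as left child of 23.
Insert 14: 14 < 30 → go left; 14 > 12 → go right; 14 < 25 → go left; 14 < 23 → go left; 14 < 15 → go left. Place as left child of 15.
Insert 33: 33 > 30 → go right; 33 > 32 → go right; 33 < 36 → go left. Place as left child of 36.
Insert 40: 40 > 30 → go right; 40 > 32 → go right; 40 > 36 → go right. Place as right child of 36.
Insert 16: 16 < 30 → go left; 16 > 12 → go right; 16 < 25 → go left; 16 < 23 → go left; 16 > 15 → go right. Place as right child of 15.
Insert 38: 38 > 30 → go right; 38 > 32 → go right; 38 > 36 → go right; 38 < 40 → go left. Place as left child of 40.
Insert 41: 41 > 30 → go right; 41 > 32 → go right; 41 > 36 → go right; 41 > 40 → go right. Place as right child of 40.
Insert 11: 11 < 30 → go left; 11 < 12 → go left. Place as left child of 12.
Insert 31: 31 > 30 → go right; 31 < 32 → go left. Place as left child of 32.

30 12 32 11 25 31 36 23 33 40 15 38 41 14 16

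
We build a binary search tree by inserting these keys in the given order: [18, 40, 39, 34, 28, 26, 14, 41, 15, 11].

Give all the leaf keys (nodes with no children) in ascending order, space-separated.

11 15 26 41

Insert 18: tree is empty, so 18 becomes the root.
Insert 40: 40 > 18 → go right. Place as right child of 18.
Insert 39: 39 > 18 → go right; 39 < 40 → go left. Place as left child of 40.
Insert 34: 34 > 18 → go right; 34 < 40 → go left; 34 < 39 → go left. Place as left child of 39.
Insert 28: 28 > 18 → go right; 28 < 40 → go left; 28 < 39 → go left; 28 < 34 → go left. Place as left child of 34.
Insert 26: 26 > 18 → go right; 26 < 40 → go left; 26 < 39 → go left; 26 < 34 → go left; 26 < 28 → go left. Place as left child of 28.
Insert 14: 14 < 18 → go left. Place as left child of 18.
Insert 41: 41 > 18 → go right; 41 > 40 → go right. Place as right child of 40.
Insert 15: 15 < 18 → go left; 15 > 14 → go right. Place as right child of 14.
Insert 11: 11 < 18 → go left; 11 < 14 → go left. Place as left child of 14.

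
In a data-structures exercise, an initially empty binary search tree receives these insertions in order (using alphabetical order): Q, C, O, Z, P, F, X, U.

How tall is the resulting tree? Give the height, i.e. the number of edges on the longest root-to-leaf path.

Insert Q: tree is empty, so Q becomes the root.
Insert C: C < Q → go left. Place as left child of Q.
Insert O: O < Q → go left; O > C → go right. Place as right child of C.
Insert Z: Z > Q → go right. Place as right child of Q.
Insert P: P < Q → go left; P > C → go right; P > O → go right. Place as right child of O.
Insert F: F < Q → go left; F > C → go right; F < O → go left. Place as left child of O.
Insert X: X > Q → go right; X < Z → go left. Place as left child of Z.
Insert U: U > Q → go right; U < Z → go left; U < X → go left. Place as left child of X.

The deepest node is P at depth 3.

3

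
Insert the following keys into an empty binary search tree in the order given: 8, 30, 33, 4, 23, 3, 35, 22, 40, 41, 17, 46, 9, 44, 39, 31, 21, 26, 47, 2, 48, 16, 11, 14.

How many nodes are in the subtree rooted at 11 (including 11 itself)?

Insert 8: tree is empty, so 8 becomes the root.
Insert 30: 30 > 8 → go right. Place as right child of 8.
Insert 33: 33 > 8 → go right; 33 > 30 → go right. Place as right child of 30.
Insert 4: 4 < 8 → go left. Place as left child of 8.
Insert 23: 23 > 8 → go right; 23 < 30 → go left. Place as left child of 30.
Insert 3: 3 < 8 → go left; 3 < 4 → go left. Place as left child of 4.
Insert 35: 35 > 8 → go right; 35 > 30 → go right; 35 > 33 → go right. Place as right child of 33.
Insert 22: 22 > 8 → go right; 22 < 30 → go left; 22 < 23 → go left. Place as left child of 23.
Insert 40: 40 > 8 → go right; 40 > 30 → go right; 40 > 33 → go right; 40 > 35 → go right. Place as right child of 35.
Insert 41: 41 > 8 → go right; 41 > 30 → go right; 41 > 33 → go right; 41 > 35 → go right; 41 > 40 → go right. Place as right child of 40.
Insert 17: 17 > 8 → go right; 17 < 30 → go left; 17 < 23 → go left; 17 < 22 → go left. Place as left child of 22.
Insert 46: 46 > 8 → go right; 46 > 30 → go right; 46 > 33 → go right; 46 > 35 → go right; 46 > 40 → go right; 46 > 41 → go right. Place as right child of 41.
Insert 9: 9 > 8 → go right; 9 < 30 → go left; 9 < 23 → go left; 9 < 22 → go left; 9 < 17 → go left. Place as left child of 17.
Insert 44: 44 > 8 → go right; 44 > 30 → go right; 44 > 33 → go right; 44 > 35 → go right; 44 > 40 → go right; 44 > 41 → go right; 44 < 46 → go left. Place as left child of 46.
Insert 39: 39 > 8 → go right; 39 > 30 → go right; 39 > 33 → go right; 39 > 35 → go right; 39 < 40 → go left. Place as left child of 40.
Insert 31: 31 > 8 → go right; 31 > 30 → go right; 31 < 33 → go left. Place as left child of 33.
Insert 21: 21 > 8 → go right; 21 < 30 → go left; 21 < 23 → go left; 21 < 22 → go left; 21 > 17 → go right. Place as right child of 17.
Insert 26: 26 > 8 → go right; 26 < 30 → go left; 26 > 23 → go right. Place as right child of 23.
Insert 47: 47 > 8 → go right; 47 > 30 → go right; 47 > 33 → go right; 47 > 35 → go right; 47 > 40 → go right; 47 > 41 → go right; 47 > 46 → go right. Place as right child of 46.
Insert 2: 2 < 8 → go left; 2 < 4 → go left; 2 < 3 → go left. Place as left child of 3.
Insert 48: 48 > 8 → go right; 48 > 30 → go right; 48 > 33 → go right; 48 > 35 → go right; 48 > 40 → go right; 48 > 41 → go right; 48 > 46 → go right; 48 > 47 → go right. Place as right child of 47.
Insert 16: 16 > 8 → go right; 16 < 30 → go left; 16 < 23 → go left; 16 < 22 → go left; 16 < 17 → go left; 16 > 9 → go right. Place as right child of 9.
Insert 11: 11 > 8 → go right; 11 < 30 → go left; 11 < 23 → go left; 11 < 22 → go left; 11 < 17 → go left; 11 > 9 → go right; 11 < 16 → go left. Place as left child of 16.
Insert 14: 14 > 8 → go right; 14 < 30 → go left; 14 < 23 → go left; 14 < 22 → go left; 14 < 17 → go left; 14 > 9 → go right; 14 < 16 → go left; 14 > 11 → go right. Place as right child of 11.

Subtree rooted at 11 contains: 11, 14 — 2 nodes.

2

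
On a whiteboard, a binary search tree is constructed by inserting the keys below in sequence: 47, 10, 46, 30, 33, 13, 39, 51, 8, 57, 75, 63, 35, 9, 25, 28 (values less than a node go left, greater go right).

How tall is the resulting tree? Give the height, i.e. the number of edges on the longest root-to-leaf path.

6

47: root
10: left child of 47 (depth 1)
46: right child of 10 (depth 2)
30: left child of 46 (depth 3)
33: right child of 30 (depth 4)
13: left child of 30 (depth 4)
39: right child of 33 (depth 5)
51: right child of 47 (depth 1)
8: left child of 10 (depth 2)
57: right child of 51 (depth 2)
75: right child of 57 (depth 3)
63: left child of 75 (depth 4)
35: left child of 39 (depth 6)
9: right child of 8 (depth 3)
25: right child of 13 (depth 5)
28: right child of 25 (depth 6)

The deepest node is 35 at depth 6.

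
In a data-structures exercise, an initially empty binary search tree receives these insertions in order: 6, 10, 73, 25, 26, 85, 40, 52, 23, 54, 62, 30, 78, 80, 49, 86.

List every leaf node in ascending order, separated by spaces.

6: root
10: right child of 6 (depth 1)
73: right child of 10 (depth 2)
25: left child of 73 (depth 3)
26: right child of 25 (depth 4)
85: right child of 73 (depth 3)
40: right child of 26 (depth 5)
52: right child of 40 (depth 6)
23: left child of 25 (depth 4)
54: right child of 52 (depth 7)
62: right child of 54 (depth 8)
30: left child of 40 (depth 6)
78: left child of 85 (depth 4)
80: right child of 78 (depth 5)
49: left child of 52 (depth 7)
86: right child of 85 (depth 4)

23 30 49 62 80 86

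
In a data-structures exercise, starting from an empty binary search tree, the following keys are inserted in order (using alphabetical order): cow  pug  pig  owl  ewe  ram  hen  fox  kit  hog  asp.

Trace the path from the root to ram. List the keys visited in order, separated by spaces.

Insert cow: tree is empty, so cow becomes the root.
Insert pug: pug > cow → go right. Place as right child of cow.
Insert pig: pig > cow → go right; pig < pug → go left. Place as left child of pug.
Insert owl: owl > cow → go right; owl < pug → go left; owl < pig → go left. Place as left child of pig.
Insert ewe: ewe > cow → go right; ewe < pug → go left; ewe < pig → go left; ewe < owl → go left. Place as left child of owl.
Insert ram: ram > cow → go right; ram > pug → go right. Place as right child of pug.
Insert hen: hen > cow → go right; hen < pug → go left; hen < pig → go left; hen < owl → go left; hen > ewe → go right. Place as right child of ewe.
Insert fox: fox > cow → go right; fox < pug → go left; fox < pig → go left; fox < owl → go left; fox > ewe → go right; fox < hen → go left. Place as left child of hen.
Insert kit: kit > cow → go right; kit < pug → go left; kit < pig → go left; kit < owl → go left; kit > ewe → go right; kit > hen → go right. Place as right child of hen.
Insert hog: hog > cow → go right; hog < pug → go left; hog < pig → go left; hog < owl → go left; hog > ewe → go right; hog > hen → go right; hog < kit → go left. Place as left child of kit.
Insert asp: asp < cow → go left. Place as left child of cow.

cow pug ram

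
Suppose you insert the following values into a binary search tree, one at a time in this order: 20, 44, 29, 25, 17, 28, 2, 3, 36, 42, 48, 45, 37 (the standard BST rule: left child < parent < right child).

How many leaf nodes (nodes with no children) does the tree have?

Insert 20: tree is empty, so 20 becomes the root.
Insert 44: 44 > 20 → go right. Place as right child of 20.
Insert 29: 29 > 20 → go right; 29 < 44 → go left. Place as left child of 44.
Insert 25: 25 > 20 → go right; 25 < 44 → go left; 25 < 29 → go left. Place as left child of 29.
Insert 17: 17 < 20 → go left. Place as left child of 20.
Insert 28: 28 > 20 → go right; 28 < 44 → go left; 28 < 29 → go left; 28 > 25 → go right. Place as right child of 25.
Insert 2: 2 < 20 → go left; 2 < 17 → go left. Place as left child of 17.
Insert 3: 3 < 20 → go left; 3 < 17 → go left; 3 > 2 → go right. Place as right child of 2.
Insert 36: 36 > 20 → go right; 36 < 44 → go left; 36 > 29 → go right. Place as right child of 29.
Insert 42: 42 > 20 → go right; 42 < 44 → go left; 42 > 29 → go right; 42 > 36 → go right. Place as right child of 36.
Insert 48: 48 > 20 → go right; 48 > 44 → go right. Place as right child of 44.
Insert 45: 45 > 20 → go right; 45 > 44 → go right; 45 < 48 → go left. Place as left child of 48.
Insert 37: 37 > 20 → go right; 37 < 44 → go left; 37 > 29 → go right; 37 > 36 → go right; 37 < 42 → go left. Place as left child of 42.

Leaves: 3, 28, 37, 45 — 4 in total.

4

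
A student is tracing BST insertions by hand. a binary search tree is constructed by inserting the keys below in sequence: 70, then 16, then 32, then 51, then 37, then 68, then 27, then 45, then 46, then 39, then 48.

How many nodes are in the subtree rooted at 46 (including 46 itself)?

Insert 70: tree is empty, so 70 becomes the root.
Insert 16: 16 < 70 → go left. Place as left child of 70.
Insert 32: 32 < 70 → go left; 32 > 16 → go right. Place as right child of 16.
Insert 51: 51 < 70 → go left; 51 > 16 → go right; 51 > 32 → go right. Place as right child of 32.
Insert 37: 37 < 70 → go left; 37 > 16 → go right; 37 > 32 → go right; 37 < 51 → go left. Place as left child of 51.
Insert 68: 68 < 70 → go left; 68 > 16 → go right; 68 > 32 → go right; 68 > 51 → go right. Place as right child of 51.
Insert 27: 27 < 70 → go left; 27 > 16 → go right; 27 < 32 → go left. Place as left child of 32.
Insert 45: 45 < 70 → go left; 45 > 16 → go right; 45 > 32 → go right; 45 < 51 → go left; 45 > 37 → go right. Place as right child of 37.
Insert 46: 46 < 70 → go left; 46 > 16 → go right; 46 > 32 → go right; 46 < 51 → go left; 46 > 37 → go right; 46 > 45 → go right. Place as right child of 45.
Insert 39: 39 < 70 → go left; 39 > 16 → go right; 39 > 32 → go right; 39 < 51 → go left; 39 > 37 → go right; 39 < 45 → go left. Place as left child of 45.
Insert 48: 48 < 70 → go left; 48 > 16 → go right; 48 > 32 → go right; 48 < 51 → go left; 48 > 37 → go right; 48 > 45 → go right; 48 > 46 → go right. Place as right child of 46.

Subtree rooted at 46 contains: 46, 48 — 2 nodes.

2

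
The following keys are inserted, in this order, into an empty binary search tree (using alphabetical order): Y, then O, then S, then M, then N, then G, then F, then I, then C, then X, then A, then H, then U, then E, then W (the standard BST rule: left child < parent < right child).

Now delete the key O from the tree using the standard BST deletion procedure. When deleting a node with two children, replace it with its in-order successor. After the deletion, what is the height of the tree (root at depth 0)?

6

Y: root
O: left child of Y (depth 1)
S: right child of O (depth 2)
M: left child of O (depth 2)
N: right child of M (depth 3)
G: left child of M (depth 3)
F: left child of G (depth 4)
I: right child of G (depth 4)
C: left child of F (depth 5)
X: right child of S (depth 3)
A: left child of C (depth 6)
H: left child of I (depth 5)
U: left child of X (depth 4)
E: right child of C (depth 6)
W: right child of U (depth 5)

Delete O (two children — replace with in-order successor).
After deletion, deepest node is A at depth 6.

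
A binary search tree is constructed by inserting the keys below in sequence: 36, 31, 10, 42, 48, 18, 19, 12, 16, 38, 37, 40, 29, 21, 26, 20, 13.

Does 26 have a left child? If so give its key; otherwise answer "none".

Insert 36: tree is empty, so 36 becomes the root.
Insert 31: 31 < 36 → go left. Place as left child of 36.
Insert 10: 10 < 36 → go left; 10 < 31 → go left. Place as left child of 31.
Insert 42: 42 > 36 → go right. Place as right child of 36.
Insert 48: 48 > 36 → go right; 48 > 42 → go right. Place as right child of 42.
Insert 18: 18 < 36 → go left; 18 < 31 → go left; 18 > 10 → go right. Place as right child of 10.
Insert 19: 19 < 36 → go left; 19 < 31 → go left; 19 > 10 → go right; 19 > 18 → go right. Place as right child of 18.
Insert 12: 12 < 36 → go left; 12 < 31 → go left; 12 > 10 → go right; 12 < 18 → go left. Place as left child of 18.
Insert 16: 16 < 36 → go left; 16 < 31 → go left; 16 > 10 → go right; 16 < 18 → go left; 16 > 12 → go right. Place as right child of 12.
Insert 38: 38 > 36 → go right; 38 < 42 → go left. Place as left child of 42.
Insert 37: 37 > 36 → go right; 37 < 42 → go left; 37 < 38 → go left. Place as left child of 38.
Insert 40: 40 > 36 → go right; 40 < 42 → go left; 40 > 38 → go right. Place as right child of 38.
Insert 29: 29 < 36 → go left; 29 < 31 → go left; 29 > 10 → go right; 29 > 18 → go right; 29 > 19 → go right. Place as right child of 19.
Insert 21: 21 < 36 → go left; 21 < 31 → go left; 21 > 10 → go right; 21 > 18 → go right; 21 > 19 → go right; 21 < 29 → go left. Place as left child of 29.
Insert 26: 26 < 36 → go left; 26 < 31 → go left; 26 > 10 → go right; 26 > 18 → go right; 26 > 19 → go right; 26 < 29 → go left; 26 > 21 → go right. Place as right child of 21.
Insert 20: 20 < 36 → go left; 20 < 31 → go left; 20 > 10 → go right; 20 > 18 → go right; 20 > 19 → go right; 20 < 29 → go left; 20 < 21 → go left. Place as left child of 21.
Insert 13: 13 < 36 → go left; 13 < 31 → go left; 13 > 10 → go right; 13 < 18 → go left; 13 > 12 → go right; 13 < 16 → go left. Place as left child of 16.

none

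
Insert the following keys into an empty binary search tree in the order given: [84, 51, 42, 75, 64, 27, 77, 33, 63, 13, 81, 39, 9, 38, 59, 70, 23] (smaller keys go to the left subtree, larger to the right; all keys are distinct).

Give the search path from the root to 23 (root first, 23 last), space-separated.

Resulting structure (node: left, right):
  84: L=51, R=–
  51: L=42, R=75
  42: L=27, R=–
  75: L=64, R=77
  64: L=63, R=70
  27: L=13, R=33
  77: L=–, R=81
  33: L=–, R=39
  63: L=59, R=–
  13: L=9, R=23
  81: L=–, R=–
  39: L=38, R=–
  9: L=–, R=–
  38: L=–, R=–
  59: L=–, R=–
  70: L=–, R=–
  23: L=–, R=–

84 51 42 27 13 23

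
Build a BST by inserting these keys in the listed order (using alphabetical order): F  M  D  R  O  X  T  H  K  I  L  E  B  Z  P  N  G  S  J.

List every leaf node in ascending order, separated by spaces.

Resulting structure (node: left, right):
  F: L=D, R=M
  M: L=H, R=R
  D: L=B, R=E
  R: L=O, R=X
  O: L=N, R=P
  X: L=T, R=Z
  T: L=S, R=–
  H: L=G, R=K
  K: L=I, R=L
  I: L=–, R=J
  L: L=–, R=–
  E: L=–, R=–
  B: L=–, R=–
  Z: L=–, R=–
  P: L=–, R=–
  N: L=–, R=–
  G: L=–, R=–
  S: L=–, R=–
  J: L=–, R=–

B E G J L N P S Z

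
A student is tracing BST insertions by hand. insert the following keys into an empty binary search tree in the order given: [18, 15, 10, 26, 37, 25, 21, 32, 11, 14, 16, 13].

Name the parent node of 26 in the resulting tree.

18

18: root
15: left child of 18 (depth 1)
10: left child of 15 (depth 2)
26: right child of 18 (depth 1)
37: right child of 26 (depth 2)
25: left child of 26 (depth 2)
21: left child of 25 (depth 3)
32: left child of 37 (depth 3)
11: right child of 10 (depth 3)
14: right child of 11 (depth 4)
16: right child of 15 (depth 2)
13: left child of 14 (depth 5)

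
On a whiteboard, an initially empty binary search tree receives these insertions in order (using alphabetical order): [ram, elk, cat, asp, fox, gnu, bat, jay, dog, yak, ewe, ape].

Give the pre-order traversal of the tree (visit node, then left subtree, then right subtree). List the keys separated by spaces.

ram elk cat asp ape bat dog fox ewe gnu jay yak

Insert ram: tree is empty, so ram becomes the root.
Insert elk: elk < ram → go left. Place as left child of ram.
Insert cat: cat < ram → go left; cat < elk → go left. Place as left child of elk.
Insert asp: asp < ram → go left; asp < elk → go left; asp < cat → go left. Place as left child of cat.
Insert fox: fox < ram → go left; fox > elk → go right. Place as right child of elk.
Insert gnu: gnu < ram → go left; gnu > elk → go right; gnu > fox → go right. Place as right child of fox.
Insert bat: bat < ram → go left; bat < elk → go left; bat < cat → go left; bat > asp → go right. Place as right child of asp.
Insert jay: jay < ram → go left; jay > elk → go right; jay > fox → go right; jay > gnu → go right. Place as right child of gnu.
Insert dog: dog < ram → go left; dog < elk → go left; dog > cat → go right. Place as right child of cat.
Insert yak: yak > ram → go right. Place as right child of ram.
Insert ewe: ewe < ram → go left; ewe > elk → go right; ewe < fox → go left. Place as left child of fox.
Insert ape: ape < ram → go left; ape < elk → go left; ape < cat → go left; ape < asp → go left. Place as left child of asp.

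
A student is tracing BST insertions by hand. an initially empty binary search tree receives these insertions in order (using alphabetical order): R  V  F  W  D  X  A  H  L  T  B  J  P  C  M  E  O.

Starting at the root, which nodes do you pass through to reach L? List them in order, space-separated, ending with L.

R F H L

Insert R: tree is empty, so R becomes the root.
Insert V: V > R → go right. Place as right child of R.
Insert F: F < R → go left. Place as left child of R.
Insert W: W > R → go right; W > V → go right. Place as right child of V.
Insert D: D < R → go left; D < F → go left. Place as left child of F.
Insert X: X > R → go right; X > V → go right; X > W → go right. Place as right child of W.
Insert A: A < R → go left; A < F → go left; A < D → go left. Place as left child of D.
Insert H: H < R → go left; H > F → go right. Place as right child of F.
Insert L: L < R → go left; L > F → go right; L > H → go right. Place as right child of H.
Insert T: T > R → go right; T < V → go left. Place as left child of V.
Insert B: B < R → go left; B < F → go left; B < D → go left; B > A → go right. Place as right child of A.
Insert J: J < R → go left; J > F → go right; J > H → go right; J < L → go left. Place as left child of L.
Insert P: P < R → go left; P > F → go right; P > H → go right; P > L → go right. Place as right child of L.
Insert C: C < R → go left; C < F → go left; C < D → go left; C > A → go right; C > B → go right. Place as right child of B.
Insert M: M < R → go left; M > F → go right; M > H → go right; M > L → go right; M < P → go left. Place as left child of P.
Insert E: E < R → go left; E < F → go left; E > D → go right. Place as right child of D.
Insert O: O < R → go left; O > F → go right; O > H → go right; O > L → go right; O < P → go left; O > M → go right. Place as right child of M.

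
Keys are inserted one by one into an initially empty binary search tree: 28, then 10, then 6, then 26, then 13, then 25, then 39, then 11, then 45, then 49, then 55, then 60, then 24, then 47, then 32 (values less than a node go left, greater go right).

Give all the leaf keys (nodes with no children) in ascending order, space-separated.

6 11 24 32 47 60

28: root
10: left child of 28 (depth 1)
6: left child of 10 (depth 2)
26: right child of 10 (depth 2)
13: left child of 26 (depth 3)
25: right child of 13 (depth 4)
39: right child of 28 (depth 1)
11: left child of 13 (depth 4)
45: right child of 39 (depth 2)
49: right child of 45 (depth 3)
55: right child of 49 (depth 4)
60: right child of 55 (depth 5)
24: left child of 25 (depth 5)
47: left child of 49 (depth 4)
32: left child of 39 (depth 2)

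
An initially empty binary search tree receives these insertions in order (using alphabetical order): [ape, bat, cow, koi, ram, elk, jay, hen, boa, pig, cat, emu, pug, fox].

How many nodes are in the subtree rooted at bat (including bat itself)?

ape: root
bat: right child of ape (depth 1)
cow: right child of bat (depth 2)
koi: right child of cow (depth 3)
ram: right child of koi (depth 4)
elk: left child of koi (depth 4)
jay: right child of elk (depth 5)
hen: left child of jay (depth 6)
boa: left child of cow (depth 3)
pig: left child of ram (depth 5)
cat: right child of boa (depth 4)
emu: left child of hen (depth 7)
pug: right child of pig (depth 6)
fox: right child of emu (depth 8)

Subtree rooted at bat contains: bat, cow, boa, cat, koi, elk, jay, hen, emu, fox, ram, pig, pug — 13 nodes.

13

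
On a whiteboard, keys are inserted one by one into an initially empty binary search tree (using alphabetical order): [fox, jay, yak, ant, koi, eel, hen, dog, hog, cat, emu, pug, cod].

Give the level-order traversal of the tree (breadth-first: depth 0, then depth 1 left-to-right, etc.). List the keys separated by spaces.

fox ant jay eel hen yak dog emu hog koi cat pug cod

fox: root
jay: right child of fox (depth 1)
yak: right child of jay (depth 2)
ant: left child of fox (depth 1)
koi: left child of yak (depth 3)
eel: right child of ant (depth 2)
hen: left child of jay (depth 2)
dog: left child of eel (depth 3)
hog: right child of hen (depth 3)
cat: left child of dog (depth 4)
emu: right child of eel (depth 3)
pug: right child of koi (depth 4)
cod: right child of cat (depth 5)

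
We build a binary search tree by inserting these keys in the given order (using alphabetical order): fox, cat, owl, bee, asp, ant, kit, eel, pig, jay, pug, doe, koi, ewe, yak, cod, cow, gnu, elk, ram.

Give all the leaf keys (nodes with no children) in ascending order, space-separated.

ant cow elk gnu koi ram

fox: root
cat: left child of fox (depth 1)
owl: right child of fox (depth 1)
bee: left child of cat (depth 2)
asp: left child of bee (depth 3)
ant: left child of asp (depth 4)
kit: left child of owl (depth 2)
eel: right child of cat (depth 2)
pig: right child of owl (depth 2)
jay: left child of kit (depth 3)
pug: right child of pig (depth 3)
doe: left child of eel (depth 3)
koi: right child of kit (depth 3)
ewe: right child of eel (depth 3)
yak: right child of pug (depth 4)
cod: left child of doe (depth 4)
cow: right child of cod (depth 5)
gnu: left child of jay (depth 4)
elk: left child of ewe (depth 4)
ram: left child of yak (depth 5)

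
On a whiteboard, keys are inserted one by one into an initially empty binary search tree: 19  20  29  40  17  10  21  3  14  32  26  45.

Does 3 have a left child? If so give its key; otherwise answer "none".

19: root
20: right child of 19 (depth 1)
29: right child of 20 (depth 2)
40: right child of 29 (depth 3)
17: left child of 19 (depth 1)
10: left child of 17 (depth 2)
21: left child of 29 (depth 3)
3: left child of 10 (depth 3)
14: right child of 10 (depth 3)
32: left child of 40 (depth 4)
26: right child of 21 (depth 4)
45: right child of 40 (depth 4)

none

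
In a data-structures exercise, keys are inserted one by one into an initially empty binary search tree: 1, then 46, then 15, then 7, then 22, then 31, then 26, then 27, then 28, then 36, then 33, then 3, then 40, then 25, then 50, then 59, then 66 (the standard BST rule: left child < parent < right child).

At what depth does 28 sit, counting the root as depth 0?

7

Insert 1: tree is empty, so 1 becomes the root.
Insert 46: 46 > 1 → go right. Place as right child of 1.
Insert 15: 15 > 1 → go right; 15 < 46 → go left. Place as left child of 46.
Insert 7: 7 > 1 → go right; 7 < 46 → go left; 7 < 15 → go left. Place as left child of 15.
Insert 22: 22 > 1 → go right; 22 < 46 → go left; 22 > 15 → go right. Place as right child of 15.
Insert 31: 31 > 1 → go right; 31 < 46 → go left; 31 > 15 → go right; 31 > 22 → go right. Place as right child of 22.
Insert 26: 26 > 1 → go right; 26 < 46 → go left; 26 > 15 → go right; 26 > 22 → go right; 26 < 31 → go left. Place as left child of 31.
Insert 27: 27 > 1 → go right; 27 < 46 → go left; 27 > 15 → go right; 27 > 22 → go right; 27 < 31 → go left; 27 > 26 → go right. Place as right child of 26.
Insert 28: 28 > 1 → go right; 28 < 46 → go left; 28 > 15 → go right; 28 > 22 → go right; 28 < 31 → go left; 28 > 26 → go right; 28 > 27 → go right. Place as right child of 27.
Insert 36: 36 > 1 → go right; 36 < 46 → go left; 36 > 15 → go right; 36 > 22 → go right; 36 > 31 → go right. Place as right child of 31.
Insert 33: 33 > 1 → go right; 33 < 46 → go left; 33 > 15 → go right; 33 > 22 → go right; 33 > 31 → go right; 33 < 36 → go left. Place as left child of 36.
Insert 3: 3 > 1 → go right; 3 < 46 → go left; 3 < 15 → go left; 3 < 7 → go left. Place as left child of 7.
Insert 40: 40 > 1 → go right; 40 < 46 → go left; 40 > 15 → go right; 40 > 22 → go right; 40 > 31 → go right; 40 > 36 → go right. Place as right child of 36.
Insert 25: 25 > 1 → go right; 25 < 46 → go left; 25 > 15 → go right; 25 > 22 → go right; 25 < 31 → go left; 25 < 26 → go left. Place as left child of 26.
Insert 50: 50 > 1 → go right; 50 > 46 → go right. Place as right child of 46.
Insert 59: 59 > 1 → go right; 59 > 46 → go right; 59 > 50 → go right. Place as right child of 50.
Insert 66: 66 > 1 → go right; 66 > 46 → go right; 66 > 50 → go right; 66 > 59 → go right. Place as right child of 59.

Path to 28: 1 → 46 → 15 → 22 → 31 → 26 → 27 → 28, which is 7 edges.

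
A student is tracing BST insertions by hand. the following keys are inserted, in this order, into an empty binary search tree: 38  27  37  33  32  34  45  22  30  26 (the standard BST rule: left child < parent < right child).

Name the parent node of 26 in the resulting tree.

38: root
27: left child of 38 (depth 1)
37: right child of 27 (depth 2)
33: left child of 37 (depth 3)
32: left child of 33 (depth 4)
34: right child of 33 (depth 4)
45: right child of 38 (depth 1)
22: left child of 27 (depth 2)
30: left child of 32 (depth 5)
26: right child of 22 (depth 3)

22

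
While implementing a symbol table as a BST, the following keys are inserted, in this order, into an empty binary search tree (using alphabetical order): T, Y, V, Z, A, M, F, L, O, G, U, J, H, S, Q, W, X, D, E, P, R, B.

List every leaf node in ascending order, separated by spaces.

B E H P R U X Z

Resulting structure (node: left, right):
  T: L=A, R=Y
  Y: L=V, R=Z
  V: L=U, R=W
  Z: L=–, R=–
  A: L=–, R=M
  M: L=F, R=O
  F: L=D, R=L
  L: L=G, R=–
  O: L=–, R=S
  G: L=–, R=J
  U: L=–, R=–
  J: L=H, R=–
  H: L=–, R=–
  S: L=Q, R=–
  Q: L=P, R=R
  W: L=–, R=X
  X: L=–, R=–
  D: L=B, R=E
  E: L=–, R=–
  P: L=–, R=–
  R: L=–, R=–
  B: L=–, R=–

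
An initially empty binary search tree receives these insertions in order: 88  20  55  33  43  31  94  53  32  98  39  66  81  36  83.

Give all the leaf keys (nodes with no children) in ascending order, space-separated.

32 36 53 83 98

88: root
20: left child of 88 (depth 1)
55: right child of 20 (depth 2)
33: left child of 55 (depth 3)
43: right child of 33 (depth 4)
31: left child of 33 (depth 4)
94: right child of 88 (depth 1)
53: right child of 43 (depth 5)
32: right child of 31 (depth 5)
98: right child of 94 (depth 2)
39: left child of 43 (depth 5)
66: right child of 55 (depth 3)
81: right child of 66 (depth 4)
36: left child of 39 (depth 6)
83: right child of 81 (depth 5)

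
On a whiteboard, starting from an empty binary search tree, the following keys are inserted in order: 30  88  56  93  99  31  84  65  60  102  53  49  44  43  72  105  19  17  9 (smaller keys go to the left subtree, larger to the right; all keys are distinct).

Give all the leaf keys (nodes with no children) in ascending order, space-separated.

9 43 60 72 105

30: root
88: right child of 30 (depth 1)
56: left child of 88 (depth 2)
93: right child of 88 (depth 2)
99: right child of 93 (depth 3)
31: left child of 56 (depth 3)
84: right child of 56 (depth 3)
65: left child of 84 (depth 4)
60: left child of 65 (depth 5)
102: right child of 99 (depth 4)
53: right child of 31 (depth 4)
49: left child of 53 (depth 5)
44: left child of 49 (depth 6)
43: left child of 44 (depth 7)
72: right child of 65 (depth 5)
105: right child of 102 (depth 5)
19: left child of 30 (depth 1)
17: left child of 19 (depth 2)
9: left child of 17 (depth 3)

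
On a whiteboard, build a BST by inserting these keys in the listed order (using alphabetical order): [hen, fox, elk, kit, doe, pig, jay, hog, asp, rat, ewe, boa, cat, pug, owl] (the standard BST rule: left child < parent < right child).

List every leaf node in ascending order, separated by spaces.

hen: root
fox: left child of hen (depth 1)
elk: left child of fox (depth 2)
kit: right child of hen (depth 1)
doe: left child of elk (depth 3)
pig: right child of kit (depth 2)
jay: left child of kit (depth 2)
hog: left child of jay (depth 3)
asp: left child of doe (depth 4)
rat: right child of pig (depth 3)
ewe: right child of elk (depth 3)
boa: right child of asp (depth 5)
cat: right child of boa (depth 6)
pug: left child of rat (depth 4)
owl: left child of pig (depth 3)

cat ewe hog owl pug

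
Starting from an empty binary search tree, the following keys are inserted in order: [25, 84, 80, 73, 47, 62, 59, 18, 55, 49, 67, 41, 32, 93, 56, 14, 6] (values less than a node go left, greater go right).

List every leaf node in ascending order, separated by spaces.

6 32 49 56 67 93

Resulting structure (node: left, right):
  25: L=18, R=84
  84: L=80, R=93
  80: L=73, R=–
  73: L=47, R=–
  47: L=41, R=62
  62: L=59, R=67
  59: L=55, R=–
  18: L=14, R=–
  55: L=49, R=56
  49: L=–, R=–
  67: L=–, R=–
  41: L=32, R=–
  32: L=–, R=–
  93: L=–, R=–
  56: L=–, R=–
  14: L=6, R=–
  6: L=–, R=–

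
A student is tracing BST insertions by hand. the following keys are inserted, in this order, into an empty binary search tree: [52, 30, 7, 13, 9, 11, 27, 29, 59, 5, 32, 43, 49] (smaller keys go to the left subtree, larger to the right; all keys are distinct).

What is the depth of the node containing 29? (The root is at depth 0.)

5

52: root
30: left child of 52 (depth 1)
7: left child of 30 (depth 2)
13: right child of 7 (depth 3)
9: left child of 13 (depth 4)
11: right child of 9 (depth 5)
27: right child of 13 (depth 4)
29: right child of 27 (depth 5)
59: right child of 52 (depth 1)
5: left child of 7 (depth 3)
32: right child of 30 (depth 2)
43: right child of 32 (depth 3)
49: right child of 43 (depth 4)

Path to 29: 52 → 30 → 7 → 13 → 27 → 29, which is 5 edges.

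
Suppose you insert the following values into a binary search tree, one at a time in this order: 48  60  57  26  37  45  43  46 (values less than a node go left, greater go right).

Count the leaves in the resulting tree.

3

Insert 48: tree is empty, so 48 becomes the root.
Insert 60: 60 > 48 → go right. Place as right child of 48.
Insert 57: 57 > 48 → go right; 57 < 60 → go left. Place as left child of 60.
Insert 26: 26 < 48 → go left. Place as left child of 48.
Insert 37: 37 < 48 → go left; 37 > 26 → go right. Place as right child of 26.
Insert 45: 45 < 48 → go left; 45 > 26 → go right; 45 > 37 → go right. Place as right child of 37.
Insert 43: 43 < 48 → go left; 43 > 26 → go right; 43 > 37 → go right; 43 < 45 → go left. Place as left child of 45.
Insert 46: 46 < 48 → go left; 46 > 26 → go right; 46 > 37 → go right; 46 > 45 → go right. Place as right child of 45.

Leaves: 43, 46, 57 — 3 in total.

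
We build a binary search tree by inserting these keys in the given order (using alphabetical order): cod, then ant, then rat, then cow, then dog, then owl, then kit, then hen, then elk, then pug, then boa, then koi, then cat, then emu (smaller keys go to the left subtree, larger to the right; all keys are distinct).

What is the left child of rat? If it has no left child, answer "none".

Insert cod: tree is empty, so cod becomes the root.
Insert ant: ant < cod → go left. Place as left child of cod.
Insert rat: rat > cod → go right. Place as right child of cod.
Insert cow: cow > cod → go right; cow < rat → go left. Place as left child of rat.
Insert dog: dog > cod → go right; dog < rat → go left; dog > cow → go right. Place as right child of cow.
Insert owl: owl > cod → go right; owl < rat → go left; owl > cow → go right; owl > dog → go right. Place as right child of dog.
Insert kit: kit > cod → go right; kit < rat → go left; kit > cow → go right; kit > dog → go right; kit < owl → go left. Place as left child of owl.
Insert hen: hen > cod → go right; hen < rat → go left; hen > cow → go right; hen > dog → go right; hen < owl → go left; hen < kit → go left. Place as left child of kit.
Insert elk: elk > cod → go right; elk < rat → go left; elk > cow → go right; elk > dog → go right; elk < owl → go left; elk < kit → go left; elk < hen → go left. Place as left child of hen.
Insert pug: pug > cod → go right; pug < rat → go left; pug > cow → go right; pug > dog → go right; pug > owl → go right. Place as right child of owl.
Insert boa: boa < cod → go left; boa > ant → go right. Place as right child of ant.
Insert koi: koi > cod → go right; koi < rat → go left; koi > cow → go right; koi > dog → go right; koi < owl → go left; koi > kit → go right. Place as right child of kit.
Insert cat: cat < cod → go left; cat > ant → go right; cat > boa → go right. Place as right child of boa.
Insert emu: emu > cod → go right; emu < rat → go left; emu > cow → go right; emu > dog → go right; emu < owl → go left; emu < kit → go left; emu < hen → go left; emu > elk → go right. Place as right child of elk.

cow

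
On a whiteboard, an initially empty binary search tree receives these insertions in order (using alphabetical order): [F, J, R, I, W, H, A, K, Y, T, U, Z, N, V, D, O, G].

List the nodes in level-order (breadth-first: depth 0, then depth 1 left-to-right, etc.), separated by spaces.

Resulting structure (node: left, right):
  F: L=A, R=J
  J: L=I, R=R
  R: L=K, R=W
  I: L=H, R=–
  W: L=T, R=Y
  H: L=G, R=–
  A: L=–, R=D
  K: L=–, R=N
  Y: L=–, R=Z
  T: L=–, R=U
  U: L=–, R=V
  Z: L=–, R=–
  N: L=–, R=O
  V: L=–, R=–
  D: L=–, R=–
  O: L=–, R=–
  G: L=–, R=–

F A J D I R H K W G N T Y O U Z V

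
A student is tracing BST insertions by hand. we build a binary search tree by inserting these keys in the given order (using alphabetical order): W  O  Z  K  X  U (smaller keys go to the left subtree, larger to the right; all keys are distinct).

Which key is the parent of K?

W: root
O: left child of W (depth 1)
Z: right child of W (depth 1)
K: left child of O (depth 2)
X: left child of Z (depth 2)
U: right child of O (depth 2)

O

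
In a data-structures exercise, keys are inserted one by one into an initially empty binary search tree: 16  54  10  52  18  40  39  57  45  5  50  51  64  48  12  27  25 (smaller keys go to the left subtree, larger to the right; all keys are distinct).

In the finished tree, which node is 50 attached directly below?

16: root
54: right child of 16 (depth 1)
10: left child of 16 (depth 1)
52: left child of 54 (depth 2)
18: left child of 52 (depth 3)
40: right child of 18 (depth 4)
39: left child of 40 (depth 5)
57: right child of 54 (depth 2)
45: right child of 40 (depth 5)
5: left child of 10 (depth 2)
50: right child of 45 (depth 6)
51: right child of 50 (depth 7)
64: right child of 57 (depth 3)
48: left child of 50 (depth 7)
12: right child of 10 (depth 2)
27: left child of 39 (depth 6)
25: left child of 27 (depth 7)

45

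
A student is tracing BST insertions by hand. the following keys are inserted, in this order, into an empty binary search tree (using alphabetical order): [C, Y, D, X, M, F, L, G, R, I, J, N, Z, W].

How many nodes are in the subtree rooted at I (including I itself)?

2

Insert C: tree is empty, so C becomes the root.
Insert Y: Y > C → go right. Place as right child of C.
Insert D: D > C → go right; D < Y → go left. Place as left child of Y.
Insert X: X > C → go right; X < Y → go left; X > D → go right. Place as right child of D.
Insert M: M > C → go right; M < Y → go left; M > D → go right; M < X → go left. Place as left child of X.
Insert F: F > C → go right; F < Y → go left; F > D → go right; F < X → go left; F < M → go left. Place as left child of M.
Insert L: L > C → go right; L < Y → go left; L > D → go right; L < X → go left; L < M → go left; L > F → go right. Place as right child of F.
Insert G: G > C → go right; G < Y → go left; G > D → go right; G < X → go left; G < M → go left; G > F → go right; G < L → go left. Place as left child of L.
Insert R: R > C → go right; R < Y → go left; R > D → go right; R < X → go left; R > M → go right. Place as right child of M.
Insert I: I > C → go right; I < Y → go left; I > D → go right; I < X → go left; I < M → go left; I > F → go right; I < L → go left; I > G → go right. Place as right child of G.
Insert J: J > C → go right; J < Y → go left; J > D → go right; J < X → go left; J < M → go left; J > F → go right; J < L → go left; J > G → go right; J > I → go right. Place as right child of I.
Insert N: N > C → go right; N < Y → go left; N > D → go right; N < X → go left; N > M → go right; N < R → go left. Place as left child of R.
Insert Z: Z > C → go right; Z > Y → go right. Place as right child of Y.
Insert W: W > C → go right; W < Y → go left; W > D → go right; W < X → go left; W > M → go right; W > R → go right. Place as right child of R.

Subtree rooted at I contains: I, J — 2 nodes.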